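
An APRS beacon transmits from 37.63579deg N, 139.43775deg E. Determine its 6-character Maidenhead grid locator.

PM97rp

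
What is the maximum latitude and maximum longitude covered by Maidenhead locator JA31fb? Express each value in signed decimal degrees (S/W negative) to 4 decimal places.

-88.9167, 6.5000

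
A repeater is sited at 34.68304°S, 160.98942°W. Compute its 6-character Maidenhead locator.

Offset from 180°W / 90°S: lon 19.0106°, lat 55.3170°.
Field: 19.0106/20 → 0 → A, 55.3170/10 → 5 → F; chars AF.
Square: 19.0106/2 → 9, 5.3170/1 → 5; chars 95.
Subsquare: 1.0106/0.0833333 → 12 → m, 0.3170/0.0416667 → 7 → h; chars mh.

AF95mh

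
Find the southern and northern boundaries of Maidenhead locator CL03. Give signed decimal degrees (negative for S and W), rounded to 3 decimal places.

Field C=2, L=11: +2·20° lon, +11·10° lat → SW at lon -140°, lat 20°.
Square 0, 3: +0·2° lon, +3·1° lat → SW at lon -140°, lat 23°.
Cell spans 2° lon × 1° lat.
south 23.000, north 24.000.

23.000, 24.000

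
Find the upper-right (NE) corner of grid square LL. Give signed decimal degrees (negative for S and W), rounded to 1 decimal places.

30.0, 60.0

Field L=11, L=11: +11·20° lon, +11·10° lat → SW at lon 40°, lat 20°.
Cell spans 20° lon × 10° lat. NE corner is SW corner plus one full cell.
latitude 30.0, longitude 60.0.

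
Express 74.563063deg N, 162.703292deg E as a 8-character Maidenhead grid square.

Add 180° to longitude and 90° to latitude: 342.70329, 164.56306.
Field: lon ⌊342.70329/20⌋ = 17 → R; lat ⌊164.56306/10⌋ = 16 → Q.
Square: lon ⌊2.70329/2⌋ = 1; lat ⌊4.56306/1⌋ = 4.
Subsquare: lon ⌊0.70329/0.0833333⌋ = 8 → i; lat ⌊0.56306/0.0416667⌋ = 13 → n.
Extended square: lon ⌊0.03663/0.00833333⌋ = 4; lat ⌊0.02140/0.00416667⌋ = 5.

RQ14in45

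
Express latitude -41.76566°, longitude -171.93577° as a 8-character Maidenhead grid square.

AE48af76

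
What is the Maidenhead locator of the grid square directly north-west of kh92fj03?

Longitude extended square 0; −1 → -1, wraps to 9, carry into subsquare.
Longitude subsquare f = 5; −1 → 4 = e.
Latitude extended square 3; +1 → 4.

KH92ej94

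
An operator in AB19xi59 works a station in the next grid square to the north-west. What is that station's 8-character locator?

AB19xj40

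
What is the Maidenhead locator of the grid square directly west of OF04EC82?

Longitude extended square 8; −1 → 7.
The latitude characters are unchanged.

OF04ec72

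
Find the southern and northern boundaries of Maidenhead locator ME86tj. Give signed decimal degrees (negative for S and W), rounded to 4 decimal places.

-43.6250, -43.5833

Field M=12, E=4: +12·20° lon, +4·10° lat → SW at lon 60°, lat -50°.
Square 8, 6: +8·2° lon, +6·1° lat → SW at lon 76°, lat -44°.
Subsquare t=19, j=9: +19·0.0833333° lon, +9·0.0416667° lat → SW at lon 77.5833°, lat -43.625°.
Cell spans 0.0833333° lon × 0.0416667° lat.
south -43.6250, north -43.5833.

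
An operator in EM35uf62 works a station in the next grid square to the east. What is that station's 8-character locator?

EM35uf72

Longitude extended square 6; +1 → 7.
The latitude characters are unchanged.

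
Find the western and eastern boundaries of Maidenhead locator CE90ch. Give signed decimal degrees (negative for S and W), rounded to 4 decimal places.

-121.8333, -121.7500

Field C=2, E=4: +2·20° lon, +4·10° lat → SW at lon -140°, lat -50°.
Square 9, 0: +9·2° lon, +0·1° lat → SW at lon -122°, lat -50°.
Subsquare c=2, h=7: +2·0.0833333° lon, +7·0.0416667° lat → SW at lon -121.833°, lat -49.7083°.
Cell spans 0.0833333° lon × 0.0416667° lat.
west -121.8333, east -121.7500.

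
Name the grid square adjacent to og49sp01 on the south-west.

Longitude extended square 0; −1 → -1, wraps to 9, carry into subsquare.
Longitude subsquare s = 18; −1 → 17 = r.
Latitude extended square 1; −1 → 0.

OG49rp90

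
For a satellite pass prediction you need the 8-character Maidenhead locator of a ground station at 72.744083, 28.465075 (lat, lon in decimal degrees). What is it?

KQ42fr58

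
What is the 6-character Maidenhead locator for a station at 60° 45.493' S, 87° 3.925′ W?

EC69lf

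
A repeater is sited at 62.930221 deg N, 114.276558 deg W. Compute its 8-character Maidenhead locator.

Offset from 180°W / 90°S: lon 65.72344°, lat 152.93022°.
Field (20°×10°, letters A–R): 65.72344/20 → 3 → D, 152.93022/10 → 15 → P; chars DP.
Square (2°×1°, digits 0–9): 5.72344/2 → 2, 2.93022/1 → 2; chars 22.
Subsquare (5′×2.5′, letters a–x): 1.72344/0.0833333 → 20 → u, 0.93022/0.0416667 → 22 → w; chars uw.
Extended square (30″×15″, digits 0–9): 0.05678/0.00833333 → 6, 0.01355/0.00416667 → 3; chars 63.

DP22uw63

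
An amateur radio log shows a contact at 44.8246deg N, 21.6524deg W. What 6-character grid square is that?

HN94et

Offset from 180°W / 90°S: lon 158.3476°, lat 134.8246°.
Field: 158.3476/20 → 7 → H, 134.8246/10 → 13 → N; chars HN.
Square: 18.3476/2 → 9, 4.8246/1 → 4; chars 94.
Subsquare: 0.3476/0.0833333 → 4 → e, 0.8246/0.0416667 → 19 → t; chars et.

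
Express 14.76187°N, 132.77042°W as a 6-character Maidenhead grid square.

CK34os

Shift to the Maidenhead origin (180°W, 90°S): lon 47.2296, lat 104.7619.
Field (20°×10°, letters A–R): 47.2296/20 → 2 → C, 104.7619/10 → 10 → K; chars CK.
Square (2°×1°, digits 0–9): 7.2296/2 → 3, 4.7619/1 → 4; chars 34.
Subsquare (5′×2.5′, letters a–x): 1.2296/0.0833333 → 14 → o, 0.7619/0.0416667 → 18 → s; chars os.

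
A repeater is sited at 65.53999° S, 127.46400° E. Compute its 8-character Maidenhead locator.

Offset from 180°W / 90°S: lon 307.46400°, lat 24.46001°.
Field: lon ⌊307.46400/20⌋ = 15 → P; lat ⌊24.46001/10⌋ = 2 → C.
Square: lon ⌊7.46400/2⌋ = 3; lat ⌊4.46001/1⌋ = 4.
Subsquare: lon ⌊1.46400/0.0833333⌋ = 17 → r; lat ⌊0.46001/0.0416667⌋ = 11 → l.
Extended square: lon ⌊0.04733/0.00833333⌋ = 5; lat ⌊0.00168/0.00416667⌋ = 0.

PC34rl50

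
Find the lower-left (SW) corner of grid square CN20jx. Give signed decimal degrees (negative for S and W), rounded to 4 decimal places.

Field C=2, N=13: +2·20° lon, +13·10° lat → SW at lon -140°, lat 40°.
Square 2, 0: +2·2° lon, +0·1° lat → SW at lon -136°, lat 40°.
Subsquare j=9, x=23: +9·0.0833333° lon, +23·0.0416667° lat → SW at lon -135.25°, lat 40.9583°.
latitude 40.9583, longitude -135.2500.

40.9583, -135.2500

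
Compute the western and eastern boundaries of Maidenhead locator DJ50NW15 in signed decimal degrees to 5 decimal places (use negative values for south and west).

-108.90833, -108.90000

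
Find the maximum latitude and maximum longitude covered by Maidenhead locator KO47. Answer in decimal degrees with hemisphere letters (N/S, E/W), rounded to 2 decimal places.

Field K=10, O=14: +10·20° lon, +14·10° lat → SW at lon 20°, lat 50°.
Square 4, 7: +4·2° lon, +7·1° lat → SW at lon 28°, lat 57°.
Cell spans 2° lon × 1° lat. NE corner is SW corner plus one full cell.
latitude 58.00° N, longitude 30.00° E.

58.00° N, 30.00° E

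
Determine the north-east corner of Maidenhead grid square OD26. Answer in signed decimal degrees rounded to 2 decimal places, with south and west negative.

-53.00, 106.00

Field O=14, D=3: +14·20° lon, +3·10° lat → SW at lon 100°, lat -60°.
Square 2, 6: +2·2° lon, +6·1° lat → SW at lon 104°, lat -54°.
Cell spans 2° lon × 1° lat. NE corner is SW corner plus one full cell.
latitude -53.00, longitude 106.00.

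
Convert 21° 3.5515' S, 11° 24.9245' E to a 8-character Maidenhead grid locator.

JG58qw95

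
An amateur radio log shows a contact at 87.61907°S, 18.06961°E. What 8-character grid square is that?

JA92aj81

Shift to the Maidenhead origin (180°W, 90°S): lon 198.06961, lat 2.38093.
Field (20°×10°, letters A–R): 198.06961/20 → 9 → J, 2.38093/10 → 0 → A; chars JA.
Square (2°×1°, digits 0–9): 18.06961/2 → 9, 2.38093/1 → 2; chars 92.
Subsquare (5′×2.5′, letters a–x): 0.06961/0.0833333 → 0 → a, 0.38093/0.0416667 → 9 → j; chars aj.
Extended square (30″×15″, digits 0–9): 0.06961/0.00833333 → 8, 0.00593/0.00416667 → 1; chars 81.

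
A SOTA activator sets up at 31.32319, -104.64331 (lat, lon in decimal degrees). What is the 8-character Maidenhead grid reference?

DM71qh27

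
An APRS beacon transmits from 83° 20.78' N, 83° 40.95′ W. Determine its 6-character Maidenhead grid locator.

ER83di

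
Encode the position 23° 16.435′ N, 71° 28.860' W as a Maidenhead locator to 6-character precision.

Offset from 180°W / 90°S: lon 108.5190°, lat 113.2739°.
Field: lon ⌊108.5190/20⌋ = 5 → F; lat ⌊113.2739/10⌋ = 11 → L.
Square: lon ⌊8.5190/2⌋ = 4; lat ⌊3.2739/1⌋ = 3.
Subsquare: lon ⌊0.5190/0.0833333⌋ = 6 → g; lat ⌊0.2739/0.0416667⌋ = 6 → g.

FL43gg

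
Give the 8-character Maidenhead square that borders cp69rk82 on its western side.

CP69rk72

Longitude extended square 8; −1 → 7.
The latitude characters are unchanged.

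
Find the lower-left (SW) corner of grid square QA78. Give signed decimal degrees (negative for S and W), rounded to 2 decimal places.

-82.00, 154.00

Field Q=16, A=0: +16·20° lon, +0·10° lat → SW at lon 140°, lat -90°.
Square 7, 8: +7·2° lon, +8·1° lat → SW at lon 154°, lat -82°.
latitude -82.00, longitude 154.00.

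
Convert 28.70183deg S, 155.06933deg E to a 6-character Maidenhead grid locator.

QG71mh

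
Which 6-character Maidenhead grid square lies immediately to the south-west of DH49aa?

Longitude subsquare a = 0; −1 → -1, wraps to 23 = x, carry into square.
Longitude square 4; −1 → 3.
Latitude subsquare a = 0; −1 → -1, wraps to 23 = x, carry into square.
Latitude square 9; −1 → 8.

DH38xx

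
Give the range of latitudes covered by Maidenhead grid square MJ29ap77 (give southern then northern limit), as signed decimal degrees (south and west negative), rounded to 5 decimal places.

Field M=12, J=9: +12·20° lon, +9·10° lat → SW at lon 60°, lat 0°.
Square 2, 9: +2·2° lon, +9·1° lat → SW at lon 64°, lat 9°.
Subsquare a=0, p=15: +0·0.0833333° lon, +15·0.0416667° lat → SW at lon 64°, lat 9.625°.
Extended square 7, 7: +7·0.00833333° lon, +7·0.00416667° lat → SW at lon 64.0583°, lat 9.65417°.
Cell spans 0.00833333° lon × 0.00416667° lat.
south 9.65417, north 9.65833.

9.65417, 9.65833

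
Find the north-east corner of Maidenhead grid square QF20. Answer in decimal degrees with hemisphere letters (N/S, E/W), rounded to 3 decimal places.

39.000° S, 146.000° E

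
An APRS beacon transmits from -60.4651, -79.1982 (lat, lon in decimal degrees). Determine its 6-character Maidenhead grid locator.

FC09jm

Shift to the Maidenhead origin (180°W, 90°S): lon 100.8018, lat 29.5349.
Field (20°×10°, letters A–R): lon ⌊100.8018/20⌋ = 5 → F; lat ⌊29.5349/10⌋ = 2 → C.
Square (2°×1°, digits 0–9): lon ⌊0.8018/2⌋ = 0; lat ⌊9.5349/1⌋ = 9.
Subsquare (5′×2.5′, letters a–x): lon ⌊0.8018/0.0833333⌋ = 9 → j; lat ⌊0.5349/0.0416667⌋ = 12 → m.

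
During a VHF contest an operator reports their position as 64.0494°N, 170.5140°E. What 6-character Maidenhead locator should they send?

Add 180° to longitude and 90° to latitude: 350.5140, 154.0494.
Field: 350.5140/20 → 17 → R, 154.0494/10 → 15 → P; chars RP.
Square: 10.5140/2 → 5, 4.0494/1 → 4; chars 54.
Subsquare: 0.5140/0.0833333 → 6 → g, 0.0494/0.0416667 → 1 → b; chars gb.

RP54gb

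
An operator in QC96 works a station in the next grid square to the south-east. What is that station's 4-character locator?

RC05

Longitude square 9; +1 → 10, wraps to 0, carry into field.
Longitude field Q = 16; +1 → 17 = R.
Latitude square 6; −1 → 5.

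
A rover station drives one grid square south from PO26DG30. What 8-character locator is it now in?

Latitude extended square 0; −1 → -1, wraps to 9, carry into subsquare.
Latitude subsquare g = 6; −1 → 5 = f.
The longitude characters are unchanged.

PO26df39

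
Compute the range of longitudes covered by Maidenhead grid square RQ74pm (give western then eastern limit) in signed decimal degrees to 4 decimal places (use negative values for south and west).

Field R=17, Q=16: +17·20° lon, +16·10° lat → SW at lon 160°, lat 70°.
Square 7, 4: +7·2° lon, +4·1° lat → SW at lon 174°, lat 74°.
Subsquare p=15, m=12: +15·0.0833333° lon, +12·0.0416667° lat → SW at lon 175.25°, lat 74.5°.
Cell spans 0.0833333° lon × 0.0416667° lat.
west 175.2500, east 175.3333.

175.2500, 175.3333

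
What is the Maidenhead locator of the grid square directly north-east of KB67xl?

Longitude subsquare x = 23; +1 → 24, wraps to 0 = a, carry into square.
Longitude square 6; +1 → 7.
Latitude subsquare l = 11; +1 → 12 = m.

KB77am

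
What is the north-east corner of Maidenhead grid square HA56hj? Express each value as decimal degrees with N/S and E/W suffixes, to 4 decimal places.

Field H=7, A=0: +7·20° lon, +0·10° lat → SW at lon -40°, lat -90°.
Square 5, 6: +5·2° lon, +6·1° lat → SW at lon -30°, lat -84°.
Subsquare h=7, j=9: +7·0.0833333° lon, +9·0.0416667° lat → SW at lon -29.4167°, lat -83.625°.
Cell spans 0.0833333° lon × 0.0416667° lat. NE corner is SW corner plus one full cell.
latitude 83.5833° S, longitude 29.3333° W.

83.5833° S, 29.3333° W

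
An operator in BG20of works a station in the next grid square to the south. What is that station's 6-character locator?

BG20oe

Latitude subsquare f = 5; −1 → 4 = e.
The longitude characters are unchanged.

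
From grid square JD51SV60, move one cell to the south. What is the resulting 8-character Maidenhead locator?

Latitude extended square 0; −1 → -1, wraps to 9, carry into subsquare.
Latitude subsquare v = 21; −1 → 20 = u.
The longitude characters are unchanged.

JD51su69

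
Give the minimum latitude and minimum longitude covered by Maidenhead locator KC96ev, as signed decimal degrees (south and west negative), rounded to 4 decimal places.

Field K=10, C=2: +10·20° lon, +2·10° lat → SW at lon 20°, lat -70°.
Square 9, 6: +9·2° lon, +6·1° lat → SW at lon 38°, lat -64°.
Subsquare e=4, v=21: +4·0.0833333° lon, +21·0.0416667° lat → SW at lon 38.3333°, lat -63.125°.
latitude -63.1250, longitude 38.3333.

-63.1250, 38.3333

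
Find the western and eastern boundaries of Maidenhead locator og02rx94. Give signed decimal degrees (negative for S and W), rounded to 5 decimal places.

101.49167, 101.50000

Field O=14, G=6: +14·20° lon, +6·10° lat → SW at lon 100°, lat -30°.
Square 0, 2: +0·2° lon, +2·1° lat → SW at lon 100°, lat -28°.
Subsquare r=17, x=23: +17·0.0833333° lon, +23·0.0416667° lat → SW at lon 101.417°, lat -27.0417°.
Extended square 9, 4: +9·0.00833333° lon, +4·0.00416667° lat → SW at lon 101.492°, lat -27.025°.
Cell spans 0.00833333° lon × 0.00416667° lat.
west 101.49167, east 101.50000.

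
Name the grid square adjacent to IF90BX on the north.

IF91ba

Latitude subsquare x = 23; +1 → 24, wraps to 0 = a, carry into square.
Latitude square 0; +1 → 1.
The longitude characters are unchanged.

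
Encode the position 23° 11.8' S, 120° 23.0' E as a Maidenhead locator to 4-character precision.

Add 180° to longitude and 90° to latitude: 300.38, 66.80.
Field: lon ⌊300.38/20⌋ = 15 → P; lat ⌊66.80/10⌋ = 6 → G.
Square: lon ⌊0.38/2⌋ = 0; lat ⌊6.80/1⌋ = 6.

PG06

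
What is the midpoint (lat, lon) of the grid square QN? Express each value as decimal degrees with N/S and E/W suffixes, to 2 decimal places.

Field Q=16, N=13: +16·20° lon, +13·10° lat → SW at lon 140°, lat 40°.
Cell spans 20° lon × 10° lat. Centre is SW corner plus half of each.
latitude 45.00° N, longitude 150.00° E.

45.00° N, 150.00° E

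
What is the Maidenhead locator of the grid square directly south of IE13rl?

Latitude subsquare l = 11; −1 → 10 = k.
The longitude characters are unchanged.

IE13rk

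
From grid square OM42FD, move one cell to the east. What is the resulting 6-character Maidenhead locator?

OM42gd

Longitude subsquare f = 5; +1 → 6 = g.
The latitude characters are unchanged.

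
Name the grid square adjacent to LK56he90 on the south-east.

LK56id09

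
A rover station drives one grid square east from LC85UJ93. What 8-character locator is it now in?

Longitude extended square 9; +1 → 10, wraps to 0, carry into subsquare.
Longitude subsquare u = 20; +1 → 21 = v.
The latitude characters are unchanged.

LC85vj03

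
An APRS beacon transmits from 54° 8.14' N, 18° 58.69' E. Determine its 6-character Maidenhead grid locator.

JO94ld

Add 180° to longitude and 90° to latitude: 198.9782, 144.1357.
Field: 198.9782/20 → 9 → J, 144.1357/10 → 14 → O; chars JO.
Square: 18.9782/2 → 9, 4.1357/1 → 4; chars 94.
Subsquare: 0.9782/0.0833333 → 11 → l, 0.1357/0.0416667 → 3 → d; chars ld.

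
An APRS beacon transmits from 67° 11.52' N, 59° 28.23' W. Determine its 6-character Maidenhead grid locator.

Offset from 180°W / 90°S: lon 120.5295°, lat 157.1920°.
Field: 120.5295/20 → 6 → G, 157.1920/10 → 15 → P; chars GP.
Square: 0.5295/2 → 0, 7.1920/1 → 7; chars 07.
Subsquare: 0.5295/0.0833333 → 6 → g, 0.1920/0.0416667 → 4 → e; chars ge.

GP07ge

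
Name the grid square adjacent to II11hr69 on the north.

II11hs60

Latitude extended square 9; +1 → 10, wraps to 0, carry into subsquare.
Latitude subsquare r = 17; +1 → 18 = s.
The longitude characters are unchanged.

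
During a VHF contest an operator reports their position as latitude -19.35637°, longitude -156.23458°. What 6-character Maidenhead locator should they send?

Offset from 180°W / 90°S: lon 23.7654°, lat 70.6436°.
Field: lon ⌊23.7654/20⌋ = 1 → B; lat ⌊70.6436/10⌋ = 7 → H.
Square: lon ⌊3.7654/2⌋ = 1; lat ⌊0.6436/1⌋ = 0.
Subsquare: lon ⌊1.7654/0.0833333⌋ = 21 → v; lat ⌊0.6436/0.0416667⌋ = 15 → p.

BH10vp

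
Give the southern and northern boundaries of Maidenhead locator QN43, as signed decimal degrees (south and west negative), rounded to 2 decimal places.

43.00, 44.00

Field Q=16, N=13: +16·20° lon, +13·10° lat → SW at lon 140°, lat 40°.
Square 4, 3: +4·2° lon, +3·1° lat → SW at lon 148°, lat 43°.
Cell spans 2° lon × 1° lat.
south 43.00, north 44.00.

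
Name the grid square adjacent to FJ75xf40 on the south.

Latitude extended square 0; −1 → -1, wraps to 9, carry into subsquare.
Latitude subsquare f = 5; −1 → 4 = e.
The longitude characters are unchanged.

FJ75xe49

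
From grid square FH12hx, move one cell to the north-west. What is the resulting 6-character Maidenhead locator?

FH13ga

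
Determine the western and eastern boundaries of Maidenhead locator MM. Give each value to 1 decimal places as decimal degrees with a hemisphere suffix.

Field M=12, M=12: +12·20° lon, +12·10° lat → SW at lon 60°, lat 30°.
Cell spans 20° lon × 10° lat.
west 60.0° E, east 80.0° E.

60.0° E, 80.0° E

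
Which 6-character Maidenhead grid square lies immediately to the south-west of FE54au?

FE44xt

Longitude subsquare a = 0; −1 → -1, wraps to 23 = x, carry into square.
Longitude square 5; −1 → 4.
Latitude subsquare u = 20; −1 → 19 = t.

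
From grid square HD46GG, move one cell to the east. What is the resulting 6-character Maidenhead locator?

HD46hg

Longitude subsquare g = 6; +1 → 7 = h.
The latitude characters are unchanged.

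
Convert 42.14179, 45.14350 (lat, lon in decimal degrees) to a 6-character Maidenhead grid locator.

Offset from 180°W / 90°S: lon 225.1435°, lat 132.1418°.
Field (20°×10°, letters A–R): lon ⌊225.1435/20⌋ = 11 → L; lat ⌊132.1418/10⌋ = 13 → N.
Square (2°×1°, digits 0–9): lon ⌊5.1435/2⌋ = 2; lat ⌊2.1418/1⌋ = 2.
Subsquare (5′×2.5′, letters a–x): lon ⌊1.1435/0.0833333⌋ = 13 → n; lat ⌊0.1418/0.0416667⌋ = 3 → d.

LN22nd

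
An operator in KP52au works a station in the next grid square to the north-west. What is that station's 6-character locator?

KP42xv

Longitude subsquare a = 0; −1 → -1, wraps to 23 = x, carry into square.
Longitude square 5; −1 → 4.
Latitude subsquare u = 20; +1 → 21 = v.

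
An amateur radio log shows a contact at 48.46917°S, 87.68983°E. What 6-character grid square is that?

NE31um

Offset from 180°W / 90°S: lon 267.6898°, lat 41.5308°.
Field (20°×10°, letters A–R): 267.6898/20 → 13 → N, 41.5308/10 → 4 → E; chars NE.
Square (2°×1°, digits 0–9): 7.6898/2 → 3, 1.5308/1 → 1; chars 31.
Subsquare (5′×2.5′, letters a–x): 1.6898/0.0833333 → 20 → u, 0.5308/0.0416667 → 12 → m; chars um.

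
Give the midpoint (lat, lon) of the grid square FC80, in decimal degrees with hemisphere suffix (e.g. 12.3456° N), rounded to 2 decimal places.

69.50° S, 63.00° W

Field F=5, C=2: +5·20° lon, +2·10° lat → SW at lon -80°, lat -70°.
Square 8, 0: +8·2° lon, +0·1° lat → SW at lon -64°, lat -70°.
Cell spans 2° lon × 1° lat. Centre is SW corner plus half of each.
latitude 69.50° S, longitude 63.00° W.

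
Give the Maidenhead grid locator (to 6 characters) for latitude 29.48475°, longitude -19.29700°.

IL09il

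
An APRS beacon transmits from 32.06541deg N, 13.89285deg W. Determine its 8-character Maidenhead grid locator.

IM32bb25

Add 180° to longitude and 90° to latitude: 166.10715, 122.06541.
Field (20°×10°, letters A–R): lon ⌊166.10715/20⌋ = 8 → I; lat ⌊122.06541/10⌋ = 12 → M.
Square (2°×1°, digits 0–9): lon ⌊6.10715/2⌋ = 3; lat ⌊2.06541/1⌋ = 2.
Subsquare (5′×2.5′, letters a–x): lon ⌊0.10715/0.0833333⌋ = 1 → b; lat ⌊0.06541/0.0416667⌋ = 1 → b.
Extended square (30″×15″, digits 0–9): lon ⌊0.02382/0.00833333⌋ = 2; lat ⌊0.02374/0.00416667⌋ = 5.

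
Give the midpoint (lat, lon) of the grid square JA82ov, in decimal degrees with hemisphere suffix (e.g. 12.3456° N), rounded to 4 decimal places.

87.1042° S, 17.2083° E

Field J=9, A=0: +9·20° lon, +0·10° lat → SW at lon 0°, lat -90°.
Square 8, 2: +8·2° lon, +2·1° lat → SW at lon 16°, lat -88°.
Subsquare o=14, v=21: +14·0.0833333° lon, +21·0.0416667° lat → SW at lon 17.1667°, lat -87.125°.
Cell spans 0.0833333° lon × 0.0416667° lat. Centre is SW corner plus half of each.
latitude 87.1042° S, longitude 17.2083° E.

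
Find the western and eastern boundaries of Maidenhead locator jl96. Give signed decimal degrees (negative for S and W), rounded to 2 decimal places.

Field J=9, L=11: +9·20° lon, +11·10° lat → SW at lon 0°, lat 20°.
Square 9, 6: +9·2° lon, +6·1° lat → SW at lon 18°, lat 26°.
Cell spans 2° lon × 1° lat.
west 18.00, east 20.00.

18.00, 20.00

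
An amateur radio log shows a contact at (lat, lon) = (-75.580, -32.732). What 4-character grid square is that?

HB34

Offset from 180°W / 90°S: lon 147.27°, lat 14.42°.
Field: lon ⌊147.27/20⌋ = 7 → H; lat ⌊14.42/10⌋ = 1 → B.
Square: lon ⌊7.27/2⌋ = 3; lat ⌊4.42/1⌋ = 4.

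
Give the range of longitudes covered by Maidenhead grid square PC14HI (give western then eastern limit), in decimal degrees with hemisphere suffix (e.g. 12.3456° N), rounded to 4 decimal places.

Field P=15, C=2: +15·20° lon, +2·10° lat → SW at lon 120°, lat -70°.
Square 1, 4: +1·2° lon, +4·1° lat → SW at lon 122°, lat -66°.
Subsquare h=7, i=8: +7·0.0833333° lon, +8·0.0416667° lat → SW at lon 122.583°, lat -65.6667°.
Cell spans 0.0833333° lon × 0.0416667° lat.
west 122.5833° E, east 122.6667° E.

122.5833° E, 122.6667° E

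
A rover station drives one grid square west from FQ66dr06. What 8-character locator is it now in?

Longitude extended square 0; −1 → -1, wraps to 9, carry into subsquare.
Longitude subsquare d = 3; −1 → 2 = c.
The latitude characters are unchanged.

FQ66cr96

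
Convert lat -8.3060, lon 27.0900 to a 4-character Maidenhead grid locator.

Offset from 180°W / 90°S: lon 207.09°, lat 81.69°.
Field: lon ⌊207.09/20⌋ = 10 → K; lat ⌊81.69/10⌋ = 8 → I.
Square: lon ⌊7.09/2⌋ = 3; lat ⌊1.69/1⌋ = 1.

KI31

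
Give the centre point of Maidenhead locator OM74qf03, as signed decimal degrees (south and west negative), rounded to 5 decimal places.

34.22292, 115.33750

Field O=14, M=12: +14·20° lon, +12·10° lat → SW at lon 100°, lat 30°.
Square 7, 4: +7·2° lon, +4·1° lat → SW at lon 114°, lat 34°.
Subsquare q=16, f=5: +16·0.0833333° lon, +5·0.0416667° lat → SW at lon 115.333°, lat 34.2083°.
Extended square 0, 3: +0·0.00833333° lon, +3·0.00416667° lat → SW at lon 115.333°, lat 34.2208°.
Cell spans 0.00833333° lon × 0.00416667° lat. Centre is SW corner plus half of each.
latitude 34.22292, longitude 115.33750.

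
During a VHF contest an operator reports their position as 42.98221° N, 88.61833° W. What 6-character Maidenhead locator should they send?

Add 180° to longitude and 90° to latitude: 91.3817, 132.9822.
Field (20°×10°, letters A–R): 91.3817/20 → 4 → E, 132.9822/10 → 13 → N; chars EN.
Square (2°×1°, digits 0–9): 11.3817/2 → 5, 2.9822/1 → 2; chars 52.
Subsquare (5′×2.5′, letters a–x): 1.3817/0.0833333 → 16 → q, 0.9822/0.0416667 → 23 → x; chars qx.

EN52qx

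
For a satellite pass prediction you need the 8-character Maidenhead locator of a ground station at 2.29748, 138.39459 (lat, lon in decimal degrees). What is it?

Add 180° to longitude and 90° to latitude: 318.39459, 92.29748.
Field (20°×10°, letters A–R): 318.39459/20 → 15 → P, 92.29748/10 → 9 → J; chars PJ.
Square (2°×1°, digits 0–9): 18.39459/2 → 9, 2.29748/1 → 2; chars 92.
Subsquare (5′×2.5′, letters a–x): 0.39459/0.0833333 → 4 → e, 0.29748/0.0416667 → 7 → h; chars eh.
Extended square (30″×15″, digits 0–9): 0.06126/0.00833333 → 7, 0.00581/0.00416667 → 1; chars 71.

PJ92eh71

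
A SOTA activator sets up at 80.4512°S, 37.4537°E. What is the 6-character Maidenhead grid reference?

KA89rn

Add 180° to longitude and 90° to latitude: 217.4537, 9.5488.
Field: 217.4537/20 → 10 → K, 9.5488/10 → 0 → A; chars KA.
Square: 17.4537/2 → 8, 9.5488/1 → 9; chars 89.
Subsquare: 1.4537/0.0833333 → 17 → r, 0.5488/0.0416667 → 13 → n; chars rn.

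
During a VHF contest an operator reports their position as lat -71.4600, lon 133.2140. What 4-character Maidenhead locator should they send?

Add 180° to longitude and 90° to latitude: 313.21, 18.54.
Field (20°×10°, letters A–R): 313.21/20 → 15 → P, 18.54/10 → 1 → B; chars PB.
Square (2°×1°, digits 0–9): 13.21/2 → 6, 8.54/1 → 8; chars 68.

PB68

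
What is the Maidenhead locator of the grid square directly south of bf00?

Latitude square 0; −1 → -1, wraps to 9, carry into field.
Latitude field F = 5; −1 → 4 = E.
The longitude characters are unchanged.

BE09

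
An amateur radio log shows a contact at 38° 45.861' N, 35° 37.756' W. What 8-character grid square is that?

Add 180° to longitude and 90° to latitude: 144.37073, 128.76435.
Field: 144.37073/20 → 7 → H, 128.76435/10 → 12 → M; chars HM.
Square: 4.37073/2 → 2, 8.76435/1 → 8; chars 28.
Subsquare: 0.37073/0.0833333 → 4 → e, 0.76435/0.0416667 → 18 → s; chars es.
Extended square: 0.03740/0.00833333 → 4, 0.01435/0.00416667 → 3; chars 43.

HM28es43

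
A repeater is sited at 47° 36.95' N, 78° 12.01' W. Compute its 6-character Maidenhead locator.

FN07vo

Offset from 180°W / 90°S: lon 101.7998°, lat 137.6158°.
Field: lon ⌊101.7998/20⌋ = 5 → F; lat ⌊137.6158/10⌋ = 13 → N.
Square: lon ⌊1.7998/2⌋ = 0; lat ⌊7.6158/1⌋ = 7.
Subsquare: lon ⌊1.7998/0.0833333⌋ = 21 → v; lat ⌊0.6158/0.0416667⌋ = 14 → o.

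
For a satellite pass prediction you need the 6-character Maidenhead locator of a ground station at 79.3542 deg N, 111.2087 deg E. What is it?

OQ59oi

Add 180° to longitude and 90° to latitude: 291.2087, 169.3542.
Field: 291.2087/20 → 14 → O, 169.3542/10 → 16 → Q; chars OQ.
Square: 11.2087/2 → 5, 9.3542/1 → 9; chars 59.
Subsquare: 1.2087/0.0833333 → 14 → o, 0.3542/0.0416667 → 8 → i; chars oi.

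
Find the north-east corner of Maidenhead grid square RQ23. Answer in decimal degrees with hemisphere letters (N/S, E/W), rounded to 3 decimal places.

74.000° N, 166.000° E

Field R=17, Q=16: +17·20° lon, +16·10° lat → SW at lon 160°, lat 70°.
Square 2, 3: +2·2° lon, +3·1° lat → SW at lon 164°, lat 73°.
Cell spans 2° lon × 1° lat. NE corner is SW corner plus one full cell.
latitude 74.000° N, longitude 166.000° E.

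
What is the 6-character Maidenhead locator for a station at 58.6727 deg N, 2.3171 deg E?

JO18dq

Offset from 180°W / 90°S: lon 182.3171°, lat 148.6727°.
Field: 182.3171/20 → 9 → J, 148.6727/10 → 14 → O; chars JO.
Square: 2.3171/2 → 1, 8.6727/1 → 8; chars 18.
Subsquare: 0.3171/0.0833333 → 3 → d, 0.6727/0.0416667 → 16 → q; chars dq.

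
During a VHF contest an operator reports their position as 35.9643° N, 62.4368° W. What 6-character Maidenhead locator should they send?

FM85sx

Shift to the Maidenhead origin (180°W, 90°S): lon 117.5632, lat 125.9643.
Field (20°×10°, letters A–R): 117.5632/20 → 5 → F, 125.9643/10 → 12 → M; chars FM.
Square (2°×1°, digits 0–9): 17.5632/2 → 8, 5.9643/1 → 5; chars 85.
Subsquare (5′×2.5′, letters a–x): 1.5632/0.0833333 → 18 → s, 0.9643/0.0416667 → 23 → x; chars sx.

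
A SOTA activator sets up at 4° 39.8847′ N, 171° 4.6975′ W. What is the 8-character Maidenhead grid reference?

AJ44lp09

Shift to the Maidenhead origin (180°W, 90°S): lon 8.92171, lat 94.66474.
Field: lon ⌊8.92171/20⌋ = 0 → A; lat ⌊94.66474/10⌋ = 9 → J.
Square: lon ⌊8.92171/2⌋ = 4; lat ⌊4.66474/1⌋ = 4.
Subsquare: lon ⌊0.92171/0.0833333⌋ = 11 → l; lat ⌊0.66474/0.0416667⌋ = 15 → p.
Extended square: lon ⌊0.00504/0.00833333⌋ = 0; lat ⌊0.03974/0.00416667⌋ = 9.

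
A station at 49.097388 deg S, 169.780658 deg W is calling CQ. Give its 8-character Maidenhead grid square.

AE50cv66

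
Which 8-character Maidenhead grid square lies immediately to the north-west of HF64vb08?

Longitude extended square 0; −1 → -1, wraps to 9, carry into subsquare.
Longitude subsquare v = 21; −1 → 20 = u.
Latitude extended square 8; +1 → 9.

HF64ub99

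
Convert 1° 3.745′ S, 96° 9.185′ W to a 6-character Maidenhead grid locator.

Shift to the Maidenhead origin (180°W, 90°S): lon 83.8469, lat 88.9376.
Field: 83.8469/20 → 4 → E, 88.9376/10 → 8 → I; chars EI.
Square: 3.8469/2 → 1, 8.9376/1 → 8; chars 18.
Subsquare: 1.8469/0.0833333 → 22 → w, 0.9376/0.0416667 → 22 → w; chars ww.

EI18ww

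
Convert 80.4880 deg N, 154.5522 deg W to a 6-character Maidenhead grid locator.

Offset from 180°W / 90°S: lon 25.4478°, lat 170.4880°.
Field (20°×10°, letters A–R): lon ⌊25.4478/20⌋ = 1 → B; lat ⌊170.4880/10⌋ = 17 → R.
Square (2°×1°, digits 0–9): lon ⌊5.4478/2⌋ = 2; lat ⌊0.4880/1⌋ = 0.
Subsquare (5′×2.5′, letters a–x): lon ⌊1.4478/0.0833333⌋ = 17 → r; lat ⌊0.4880/0.0416667⌋ = 11 → l.

BR20rl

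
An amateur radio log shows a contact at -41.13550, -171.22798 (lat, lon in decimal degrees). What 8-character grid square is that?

Add 180° to longitude and 90° to latitude: 8.77202, 48.86450.
Field: 8.77202/20 → 0 → A, 48.86450/10 → 4 → E; chars AE.
Square: 8.77202/2 → 4, 8.86450/1 → 8; chars 48.
Subsquare: 0.77202/0.0833333 → 9 → j, 0.86450/0.0416667 → 20 → u; chars ju.
Extended square: 0.02202/0.00833333 → 2, 0.03117/0.00416667 → 7; chars 27.

AE48ju27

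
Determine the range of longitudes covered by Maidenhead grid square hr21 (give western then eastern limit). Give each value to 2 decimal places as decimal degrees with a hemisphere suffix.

36.00° W, 34.00° W

Field H=7, R=17: +7·20° lon, +17·10° lat → SW at lon -40°, lat 80°.
Square 2, 1: +2·2° lon, +1·1° lat → SW at lon -36°, lat 81°.
Cell spans 2° lon × 1° lat.
west 36.00° W, east 34.00° W.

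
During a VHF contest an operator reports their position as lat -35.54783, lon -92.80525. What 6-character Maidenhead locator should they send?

EF34ok

Shift to the Maidenhead origin (180°W, 90°S): lon 87.1947, lat 54.4522.
Field: lon ⌊87.1947/20⌋ = 4 → E; lat ⌊54.4522/10⌋ = 5 → F.
Square: lon ⌊7.1947/2⌋ = 3; lat ⌊4.4522/1⌋ = 4.
Subsquare: lon ⌊1.1947/0.0833333⌋ = 14 → o; lat ⌊0.4522/0.0416667⌋ = 10 → k.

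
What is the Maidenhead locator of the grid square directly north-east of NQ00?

Longitude square 0; +1 → 1.
Latitude square 0; +1 → 1.

NQ11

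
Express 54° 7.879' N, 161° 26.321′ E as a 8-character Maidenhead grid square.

RO04rd21

Add 180° to longitude and 90° to latitude: 341.43868, 144.13132.
Field: lon ⌊341.43868/20⌋ = 17 → R; lat ⌊144.13132/10⌋ = 14 → O.
Square: lon ⌊1.43868/2⌋ = 0; lat ⌊4.13132/1⌋ = 4.
Subsquare: lon ⌊1.43868/0.0833333⌋ = 17 → r; lat ⌊0.13132/0.0416667⌋ = 3 → d.
Extended square: lon ⌊0.02202/0.00833333⌋ = 2; lat ⌊0.00632/0.00416667⌋ = 1.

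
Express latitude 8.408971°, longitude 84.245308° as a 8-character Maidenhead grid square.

NJ28cj98

Add 180° to longitude and 90° to latitude: 264.24531, 98.40897.
Field: 264.24531/20 → 13 → N, 98.40897/10 → 9 → J; chars NJ.
Square: 4.24531/2 → 2, 8.40897/1 → 8; chars 28.
Subsquare: 0.24531/0.0833333 → 2 → c, 0.40897/0.0416667 → 9 → j; chars cj.
Extended square: 0.07864/0.00833333 → 9, 0.03397/0.00416667 → 8; chars 98.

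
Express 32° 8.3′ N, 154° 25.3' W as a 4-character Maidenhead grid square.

Add 180° to longitude and 90° to latitude: 25.58, 122.14.
Field: 25.58/20 → 1 → B, 122.14/10 → 12 → M; chars BM.
Square: 5.58/2 → 2, 2.14/1 → 2; chars 22.

BM22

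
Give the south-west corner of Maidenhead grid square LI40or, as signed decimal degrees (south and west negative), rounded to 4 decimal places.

Field L=11, I=8: +11·20° lon, +8·10° lat → SW at lon 40°, lat -10°.
Square 4, 0: +4·2° lon, +0·1° lat → SW at lon 48°, lat -10°.
Subsquare o=14, r=17: +14·0.0833333° lon, +17·0.0416667° lat → SW at lon 49.1667°, lat -9.29167°.
latitude -9.2917, longitude 49.1667.

-9.2917, 49.1667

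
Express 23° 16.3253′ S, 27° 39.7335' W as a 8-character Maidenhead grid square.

Add 180° to longitude and 90° to latitude: 152.33777, 66.72791.
Field (20°×10°, letters A–R): 152.33777/20 → 7 → H, 66.72791/10 → 6 → G; chars HG.
Square (2°×1°, digits 0–9): 12.33777/2 → 6, 6.72791/1 → 6; chars 66.
Subsquare (5′×2.5′, letters a–x): 0.33777/0.0833333 → 4 → e, 0.72791/0.0416667 → 17 → r; chars er.
Extended square (30″×15″, digits 0–9): 0.00444/0.00833333 → 0, 0.01958/0.00416667 → 4; chars 04.

HG66er04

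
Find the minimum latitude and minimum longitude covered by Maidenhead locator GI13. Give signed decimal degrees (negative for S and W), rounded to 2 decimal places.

-7.00, -58.00

Field G=6, I=8: +6·20° lon, +8·10° lat → SW at lon -60°, lat -10°.
Square 1, 3: +1·2° lon, +3·1° lat → SW at lon -58°, lat -7°.
latitude -7.00, longitude -58.00.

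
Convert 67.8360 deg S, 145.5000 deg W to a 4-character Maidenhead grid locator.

BC72

Shift to the Maidenhead origin (180°W, 90°S): lon 34.50, lat 22.16.
Field: 34.50/20 → 1 → B, 22.16/10 → 2 → C; chars BC.
Square: 14.50/2 → 7, 2.16/1 → 2; chars 72.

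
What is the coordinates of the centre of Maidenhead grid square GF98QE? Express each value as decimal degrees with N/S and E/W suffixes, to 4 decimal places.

31.8125° S, 40.6250° W

Field G=6, F=5: +6·20° lon, +5·10° lat → SW at lon -60°, lat -40°.
Square 9, 8: +9·2° lon, +8·1° lat → SW at lon -42°, lat -32°.
Subsquare q=16, e=4: +16·0.0833333° lon, +4·0.0416667° lat → SW at lon -40.6667°, lat -31.8333°.
Cell spans 0.0833333° lon × 0.0416667° lat. Centre is SW corner plus half of each.
latitude 31.8125° S, longitude 40.6250° W.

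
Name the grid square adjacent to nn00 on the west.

Longitude square 0; −1 → -1, wraps to 9, carry into field.
Longitude field N = 13; −1 → 12 = M.
The latitude characters are unchanged.

MN90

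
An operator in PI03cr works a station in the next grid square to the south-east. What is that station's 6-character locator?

Longitude subsquare c = 2; +1 → 3 = d.
Latitude subsquare r = 17; −1 → 16 = q.

PI03dq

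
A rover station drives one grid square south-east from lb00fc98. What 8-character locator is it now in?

LB00gc07

Longitude extended square 9; +1 → 10, wraps to 0, carry into subsquare.
Longitude subsquare f = 5; +1 → 6 = g.
Latitude extended square 8; −1 → 7.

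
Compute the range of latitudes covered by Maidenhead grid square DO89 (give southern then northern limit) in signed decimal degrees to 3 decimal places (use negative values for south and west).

Field D=3, O=14: +3·20° lon, +14·10° lat → SW at lon -120°, lat 50°.
Square 8, 9: +8·2° lon, +9·1° lat → SW at lon -104°, lat 59°.
Cell spans 2° lon × 1° lat.
south 59.000, north 60.000.

59.000, 60.000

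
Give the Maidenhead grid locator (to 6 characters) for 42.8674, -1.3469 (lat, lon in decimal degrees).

Add 180° to longitude and 90° to latitude: 178.6531, 132.8674.
Field: lon ⌊178.6531/20⌋ = 8 → I; lat ⌊132.8674/10⌋ = 13 → N.
Square: lon ⌊18.6531/2⌋ = 9; lat ⌊2.8674/1⌋ = 2.
Subsquare: lon ⌊0.6531/0.0833333⌋ = 7 → h; lat ⌊0.8674/0.0416667⌋ = 20 → u.

IN92hu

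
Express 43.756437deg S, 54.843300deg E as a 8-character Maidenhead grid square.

Offset from 180°W / 90°S: lon 234.84330°, lat 46.24356°.
Field: lon ⌊234.84330/20⌋ = 11 → L; lat ⌊46.24356/10⌋ = 4 → E.
Square: lon ⌊14.84330/2⌋ = 7; lat ⌊6.24356/1⌋ = 6.
Subsquare: lon ⌊0.84330/0.0833333⌋ = 10 → k; lat ⌊0.24356/0.0416667⌋ = 5 → f.
Extended square: lon ⌊0.00997/0.00833333⌋ = 1; lat ⌊0.03523/0.00416667⌋ = 8.

LE76kf18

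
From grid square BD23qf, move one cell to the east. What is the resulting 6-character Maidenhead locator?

Longitude subsquare q = 16; +1 → 17 = r.
The latitude characters are unchanged.

BD23rf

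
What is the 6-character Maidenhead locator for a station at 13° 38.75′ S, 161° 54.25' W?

AH96bi

Add 180° to longitude and 90° to latitude: 18.0958, 76.3542.
Field (20°×10°, letters A–R): 18.0958/20 → 0 → A, 76.3542/10 → 7 → H; chars AH.
Square (2°×1°, digits 0–9): 18.0958/2 → 9, 6.3542/1 → 6; chars 96.
Subsquare (5′×2.5′, letters a–x): 0.0958/0.0833333 → 1 → b, 0.3542/0.0416667 → 8 → i; chars bi.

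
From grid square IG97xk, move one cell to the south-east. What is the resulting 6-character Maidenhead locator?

JG07aj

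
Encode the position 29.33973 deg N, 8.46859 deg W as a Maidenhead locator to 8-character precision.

IL59si31

Add 180° to longitude and 90° to latitude: 171.53141, 119.33973.
Field (20°×10°, letters A–R): lon ⌊171.53141/20⌋ = 8 → I; lat ⌊119.33973/10⌋ = 11 → L.
Square (2°×1°, digits 0–9): lon ⌊11.53141/2⌋ = 5; lat ⌊9.33973/1⌋ = 9.
Subsquare (5′×2.5′, letters a–x): lon ⌊1.53141/0.0833333⌋ = 18 → s; lat ⌊0.33973/0.0416667⌋ = 8 → i.
Extended square (30″×15″, digits 0–9): lon ⌊0.03141/0.00833333⌋ = 3; lat ⌊0.00640/0.00416667⌋ = 1.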